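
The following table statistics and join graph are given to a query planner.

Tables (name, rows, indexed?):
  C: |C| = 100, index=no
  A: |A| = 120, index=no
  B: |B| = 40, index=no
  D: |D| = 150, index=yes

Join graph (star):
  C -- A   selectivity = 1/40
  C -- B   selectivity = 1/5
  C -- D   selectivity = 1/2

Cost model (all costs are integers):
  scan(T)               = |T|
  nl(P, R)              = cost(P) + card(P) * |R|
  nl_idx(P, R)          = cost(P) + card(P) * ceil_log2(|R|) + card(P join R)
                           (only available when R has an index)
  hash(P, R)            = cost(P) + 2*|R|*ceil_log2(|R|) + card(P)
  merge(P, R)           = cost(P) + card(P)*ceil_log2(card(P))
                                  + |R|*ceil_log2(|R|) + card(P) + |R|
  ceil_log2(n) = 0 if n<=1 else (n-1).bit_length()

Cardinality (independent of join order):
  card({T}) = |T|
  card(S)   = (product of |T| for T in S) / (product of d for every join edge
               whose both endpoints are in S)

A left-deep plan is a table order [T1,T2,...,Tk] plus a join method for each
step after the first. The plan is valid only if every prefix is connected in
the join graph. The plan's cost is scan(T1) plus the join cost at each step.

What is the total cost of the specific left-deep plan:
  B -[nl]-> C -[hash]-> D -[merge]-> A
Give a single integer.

step 1: scan B: cost=40, card=40
step 2: join C via nl
    card(P join C) = 40*100/(5) = 800
    cost = 40 + 40*100 = 4040
step 3: join D via hash
    card(P join D) = 800*150/(2) = 60000
    cost = 4040 + 2*150*8 + 800 = 7240
step 4: join A via merge
    card(P join A) = 60000*120/(40) = 180000
    cost = 7240 + 60000*16 + 120*7 + 60000 + 120 = 1028200

1028200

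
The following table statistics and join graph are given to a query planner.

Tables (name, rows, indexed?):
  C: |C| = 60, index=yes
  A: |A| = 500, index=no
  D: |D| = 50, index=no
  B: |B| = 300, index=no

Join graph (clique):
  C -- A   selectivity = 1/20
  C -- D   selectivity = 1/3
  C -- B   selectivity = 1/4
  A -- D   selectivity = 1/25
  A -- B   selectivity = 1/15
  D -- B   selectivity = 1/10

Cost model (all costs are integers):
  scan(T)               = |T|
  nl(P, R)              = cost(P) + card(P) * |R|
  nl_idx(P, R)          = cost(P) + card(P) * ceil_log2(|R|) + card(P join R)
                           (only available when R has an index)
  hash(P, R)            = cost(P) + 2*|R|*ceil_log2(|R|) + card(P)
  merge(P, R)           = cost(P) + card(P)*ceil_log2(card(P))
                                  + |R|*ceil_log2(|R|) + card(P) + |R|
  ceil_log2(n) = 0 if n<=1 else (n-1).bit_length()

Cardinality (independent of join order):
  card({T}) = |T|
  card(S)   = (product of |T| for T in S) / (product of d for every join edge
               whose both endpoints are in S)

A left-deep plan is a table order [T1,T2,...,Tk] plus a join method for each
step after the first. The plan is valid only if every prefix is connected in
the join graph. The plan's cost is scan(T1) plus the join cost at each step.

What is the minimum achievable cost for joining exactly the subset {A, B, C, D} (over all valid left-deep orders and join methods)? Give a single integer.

Selinger DP over subsets of {A,B,C,D}:
  {C}: scan cost=60, card=60
  {A}: scan cost=500, card=500
  {D}: scan cost=50, card=50
  {B}: scan cost=300, card=300
  {AC}: card=1500; try (C,hash)→1720, (C,nl_idx)→5000, (A,merge)→5480, (C,merge)→5920, (A,hash)→9120, (A,nl)→30060 …(+1); best=1720 via (C,hash)
  {CD}: card=1000; try (D,hash)→720, (C,hash)→820, (C,merge)→820, (D,merge)→830, (C,nl_idx)→1350, (C,nl)→3050 …(+1); best=720 via (D,hash)
  {BC}: card=4500; try (C,hash)→1320, (B,merge)→3480, (C,merge)→3720, (B,hash)→5520, (C,nl_idx)→6600, (B,nl)→18060 …(+1); best=1320 via (C,hash)
  {AD}: card=1000; try (D,hash)→1600, (A,merge)→5400, (D,merge)→5850, (A,hash)→9100, (A,nl)→25050, (D,nl)→25500; best=1600 via (D,hash)
  {AB}: card=10000; try (B,hash)→6400, (A,merge)→8300, (B,merge)→8500, (A,hash)→9600, (A,nl)→150300, (B,nl)→150500; best=6400 via (B,hash)
  {BD}: card=1500; try (D,hash)→1200, (B,merge)→3400, (D,merge)→3650, (B,hash)→5500, (B,nl)→15050, (D,nl)→15300; best=1200 via (D,hash)
  {ACD}: card=1000; try (C,hash)→3320, (D,hash)→3820, (C,nl_idx)→8600, (A,hash)→10720, (C,merge)→13020, (A,merge)→16720 …(+4); best=3320 via (C,hash)
  {ABC}: card=7500; try (B,hash)→8620, (A,hash)→14820, (C,hash)→17120, (B,merge)→22720, (A,merge)→69320, (C,nl_idx)→73900 …(+4); best=8620 via (B,hash)
  {BCD}: card=7500; try (C,hash)→3420, (D,hash)→6420, (B,hash)→7120, (B,merge)→14720, (C,nl_idx)→17700, (C,merge)→19620 …(+4); best=3420 via (C,hash)
  {ABD}: card=2000; try (B,hash)→8000, (A,hash)→11700, (B,merge)→15600, (D,hash)→17000, (A,merge)→24200, (D,merge)→156750 …(+3); best=8000 via (B,hash)
  {ABCD}: card=500; try (B,hash)→9720, (C,hash)→10720, (D,hash)→16720, (B,merge)→17320, (A,hash)→19920, (C,nl_idx)→20500 …(+7); best=9720 via (B,hash)

9720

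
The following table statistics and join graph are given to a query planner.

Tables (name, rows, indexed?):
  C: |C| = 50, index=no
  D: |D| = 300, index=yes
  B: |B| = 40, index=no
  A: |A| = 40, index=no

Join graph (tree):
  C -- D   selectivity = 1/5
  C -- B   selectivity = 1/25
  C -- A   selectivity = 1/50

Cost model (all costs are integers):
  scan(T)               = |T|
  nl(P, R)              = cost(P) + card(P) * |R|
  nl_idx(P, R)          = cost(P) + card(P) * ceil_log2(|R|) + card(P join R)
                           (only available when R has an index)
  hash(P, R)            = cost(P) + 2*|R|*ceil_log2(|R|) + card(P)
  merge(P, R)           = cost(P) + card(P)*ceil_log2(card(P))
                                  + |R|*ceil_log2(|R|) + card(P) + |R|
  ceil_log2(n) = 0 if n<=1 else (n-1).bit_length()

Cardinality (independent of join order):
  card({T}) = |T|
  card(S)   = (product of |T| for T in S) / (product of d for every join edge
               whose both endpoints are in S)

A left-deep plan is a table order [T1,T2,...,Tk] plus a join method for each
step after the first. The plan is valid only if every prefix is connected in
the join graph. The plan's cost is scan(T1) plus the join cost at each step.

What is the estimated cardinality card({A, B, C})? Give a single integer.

64

Tables in S: A(40), B(40), C(50)
Edges inside S: C-B(d=25), C-A(d=50)
numerator = 40 * 40 * 50 = 80000
denominator = 25 * 50 = 1250
card(S) = 80000 / 1250 = 64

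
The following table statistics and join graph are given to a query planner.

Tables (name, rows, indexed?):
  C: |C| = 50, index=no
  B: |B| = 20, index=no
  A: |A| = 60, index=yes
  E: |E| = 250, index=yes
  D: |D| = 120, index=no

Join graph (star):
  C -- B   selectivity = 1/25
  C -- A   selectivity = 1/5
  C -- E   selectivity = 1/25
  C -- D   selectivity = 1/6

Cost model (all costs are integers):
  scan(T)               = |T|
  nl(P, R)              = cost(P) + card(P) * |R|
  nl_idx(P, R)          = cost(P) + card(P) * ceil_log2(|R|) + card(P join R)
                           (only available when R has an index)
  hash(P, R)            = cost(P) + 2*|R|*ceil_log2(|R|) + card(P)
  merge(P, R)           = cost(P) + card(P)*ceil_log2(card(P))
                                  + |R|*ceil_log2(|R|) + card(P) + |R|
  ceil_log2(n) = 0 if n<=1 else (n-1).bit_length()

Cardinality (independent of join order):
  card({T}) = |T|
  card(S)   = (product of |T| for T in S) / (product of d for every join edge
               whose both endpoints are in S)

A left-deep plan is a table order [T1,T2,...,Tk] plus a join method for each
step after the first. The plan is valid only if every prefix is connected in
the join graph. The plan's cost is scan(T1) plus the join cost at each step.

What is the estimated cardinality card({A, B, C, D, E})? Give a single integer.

Tables in S: A(60), B(20), C(50), D(120), E(250)
Edges inside S: C-B(d=25), C-A(d=5), C-E(d=25), C-D(d=6)
numerator = 60 * 20 * 50 * 120 * 250 = 1800000000
denominator = 25 * 5 * 25 * 6 = 18750
card(S) = 1800000000 / 18750 = 96000

96000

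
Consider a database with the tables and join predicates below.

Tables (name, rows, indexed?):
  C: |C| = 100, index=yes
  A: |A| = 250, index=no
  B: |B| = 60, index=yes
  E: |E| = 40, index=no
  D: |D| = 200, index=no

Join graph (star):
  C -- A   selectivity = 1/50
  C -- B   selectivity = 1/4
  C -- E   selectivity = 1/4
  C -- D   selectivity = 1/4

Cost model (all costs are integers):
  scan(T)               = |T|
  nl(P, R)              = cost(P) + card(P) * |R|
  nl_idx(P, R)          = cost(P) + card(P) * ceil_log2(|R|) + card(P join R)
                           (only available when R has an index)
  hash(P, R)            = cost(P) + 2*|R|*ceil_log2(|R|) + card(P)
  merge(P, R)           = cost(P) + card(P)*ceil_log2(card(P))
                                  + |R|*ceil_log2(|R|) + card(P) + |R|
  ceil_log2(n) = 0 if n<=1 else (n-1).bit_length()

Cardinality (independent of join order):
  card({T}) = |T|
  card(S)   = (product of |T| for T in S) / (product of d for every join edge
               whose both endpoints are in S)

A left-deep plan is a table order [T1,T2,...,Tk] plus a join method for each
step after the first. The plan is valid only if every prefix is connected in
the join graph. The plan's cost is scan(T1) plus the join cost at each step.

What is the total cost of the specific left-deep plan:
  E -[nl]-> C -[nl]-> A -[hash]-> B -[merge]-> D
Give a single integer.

step 1: scan E: cost=40, card=40
step 2: join C via nl
    card(P join C) = 40*100/(4) = 1000
    cost = 40 + 40*100 = 4040
step 3: join A via nl
    card(P join A) = 1000*250/(50) = 5000
    cost = 4040 + 1000*250 = 254040
step 4: join B via hash
    card(P join B) = 5000*60/(4) = 75000
    cost = 254040 + 2*60*6 + 5000 = 259760
step 5: join D via merge
    card(P join D) = 75000*200/(4) = 3750000
    cost = 259760 + 75000*17 + 200*8 + 75000 + 200 = 1611560

1611560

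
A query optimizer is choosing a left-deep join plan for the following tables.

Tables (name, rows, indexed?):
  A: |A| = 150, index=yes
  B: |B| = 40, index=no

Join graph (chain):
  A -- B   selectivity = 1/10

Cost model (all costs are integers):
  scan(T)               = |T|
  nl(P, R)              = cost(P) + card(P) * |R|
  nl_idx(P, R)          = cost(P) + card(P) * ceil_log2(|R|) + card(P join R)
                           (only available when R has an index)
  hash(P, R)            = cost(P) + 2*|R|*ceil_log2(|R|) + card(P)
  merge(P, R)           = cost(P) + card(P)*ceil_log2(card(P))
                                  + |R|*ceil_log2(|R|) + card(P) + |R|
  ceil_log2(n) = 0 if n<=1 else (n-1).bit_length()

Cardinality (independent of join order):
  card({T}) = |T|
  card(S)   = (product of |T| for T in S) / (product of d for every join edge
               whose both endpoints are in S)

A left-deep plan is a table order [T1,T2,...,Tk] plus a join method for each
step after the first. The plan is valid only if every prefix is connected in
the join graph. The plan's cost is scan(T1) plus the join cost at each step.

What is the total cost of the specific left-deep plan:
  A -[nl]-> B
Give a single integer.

step 1: scan A: cost=150, card=150
step 2: join B via nl
    card(P join B) = 150*40/(10) = 600
    cost = 150 + 150*40 = 6150

6150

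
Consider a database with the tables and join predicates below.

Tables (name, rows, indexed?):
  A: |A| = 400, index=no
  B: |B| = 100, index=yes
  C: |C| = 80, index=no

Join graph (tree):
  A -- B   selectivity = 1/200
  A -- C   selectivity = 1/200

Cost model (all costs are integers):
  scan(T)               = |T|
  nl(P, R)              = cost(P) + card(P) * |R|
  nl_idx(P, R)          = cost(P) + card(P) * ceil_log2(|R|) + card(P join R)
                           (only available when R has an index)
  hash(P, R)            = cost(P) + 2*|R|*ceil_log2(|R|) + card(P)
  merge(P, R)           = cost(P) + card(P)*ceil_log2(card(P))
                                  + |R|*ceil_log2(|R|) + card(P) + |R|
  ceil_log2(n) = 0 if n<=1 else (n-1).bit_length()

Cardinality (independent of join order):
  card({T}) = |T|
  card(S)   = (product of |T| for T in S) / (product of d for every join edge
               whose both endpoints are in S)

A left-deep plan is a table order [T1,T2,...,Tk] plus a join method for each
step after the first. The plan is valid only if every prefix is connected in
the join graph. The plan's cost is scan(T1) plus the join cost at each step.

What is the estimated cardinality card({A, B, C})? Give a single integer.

80

Tables in S: A(400), B(100), C(80)
Edges inside S: A-B(d=200), A-C(d=200)
numerator = 400 * 100 * 80 = 3200000
denominator = 200 * 200 = 40000
card(S) = 3200000 / 40000 = 80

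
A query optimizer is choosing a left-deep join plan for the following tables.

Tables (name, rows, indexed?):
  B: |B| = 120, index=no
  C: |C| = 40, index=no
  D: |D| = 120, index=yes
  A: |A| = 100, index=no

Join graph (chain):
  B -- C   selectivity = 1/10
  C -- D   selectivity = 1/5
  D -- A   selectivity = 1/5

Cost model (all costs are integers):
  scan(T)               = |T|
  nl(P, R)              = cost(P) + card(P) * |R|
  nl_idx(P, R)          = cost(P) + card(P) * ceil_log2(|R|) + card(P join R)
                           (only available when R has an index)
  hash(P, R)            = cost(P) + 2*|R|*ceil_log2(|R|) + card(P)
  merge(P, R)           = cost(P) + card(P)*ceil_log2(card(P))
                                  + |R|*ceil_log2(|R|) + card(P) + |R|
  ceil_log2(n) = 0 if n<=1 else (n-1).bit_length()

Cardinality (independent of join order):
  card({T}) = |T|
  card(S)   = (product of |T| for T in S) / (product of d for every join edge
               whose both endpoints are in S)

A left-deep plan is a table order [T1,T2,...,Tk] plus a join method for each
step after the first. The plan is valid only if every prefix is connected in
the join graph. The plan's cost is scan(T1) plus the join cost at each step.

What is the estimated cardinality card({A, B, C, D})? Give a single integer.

Tables in S: A(100), B(120), C(40), D(120)
Edges inside S: B-C(d=10), C-D(d=5), D-A(d=5)
numerator = 100 * 120 * 40 * 120 = 57600000
denominator = 10 * 5 * 5 = 250
card(S) = 57600000 / 250 = 230400

230400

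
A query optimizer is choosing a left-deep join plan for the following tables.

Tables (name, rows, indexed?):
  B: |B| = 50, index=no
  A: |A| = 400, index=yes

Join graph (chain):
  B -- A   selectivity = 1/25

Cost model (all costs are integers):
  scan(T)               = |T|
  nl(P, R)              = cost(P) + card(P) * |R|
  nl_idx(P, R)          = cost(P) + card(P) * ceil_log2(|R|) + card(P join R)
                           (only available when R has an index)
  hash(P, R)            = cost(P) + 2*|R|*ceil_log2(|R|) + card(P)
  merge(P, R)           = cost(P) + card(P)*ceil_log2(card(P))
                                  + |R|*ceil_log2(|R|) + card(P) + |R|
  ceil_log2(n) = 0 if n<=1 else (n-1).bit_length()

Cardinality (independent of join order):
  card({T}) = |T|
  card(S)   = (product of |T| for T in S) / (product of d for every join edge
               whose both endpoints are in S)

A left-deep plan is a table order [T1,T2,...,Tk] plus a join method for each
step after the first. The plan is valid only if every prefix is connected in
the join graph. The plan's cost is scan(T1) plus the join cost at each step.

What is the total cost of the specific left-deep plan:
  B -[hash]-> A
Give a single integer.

7300

step 1: scan B: cost=50, card=50
step 2: join A via hash
    card(P join A) = 50*400/(25) = 800
    cost = 50 + 2*400*9 + 50 = 7300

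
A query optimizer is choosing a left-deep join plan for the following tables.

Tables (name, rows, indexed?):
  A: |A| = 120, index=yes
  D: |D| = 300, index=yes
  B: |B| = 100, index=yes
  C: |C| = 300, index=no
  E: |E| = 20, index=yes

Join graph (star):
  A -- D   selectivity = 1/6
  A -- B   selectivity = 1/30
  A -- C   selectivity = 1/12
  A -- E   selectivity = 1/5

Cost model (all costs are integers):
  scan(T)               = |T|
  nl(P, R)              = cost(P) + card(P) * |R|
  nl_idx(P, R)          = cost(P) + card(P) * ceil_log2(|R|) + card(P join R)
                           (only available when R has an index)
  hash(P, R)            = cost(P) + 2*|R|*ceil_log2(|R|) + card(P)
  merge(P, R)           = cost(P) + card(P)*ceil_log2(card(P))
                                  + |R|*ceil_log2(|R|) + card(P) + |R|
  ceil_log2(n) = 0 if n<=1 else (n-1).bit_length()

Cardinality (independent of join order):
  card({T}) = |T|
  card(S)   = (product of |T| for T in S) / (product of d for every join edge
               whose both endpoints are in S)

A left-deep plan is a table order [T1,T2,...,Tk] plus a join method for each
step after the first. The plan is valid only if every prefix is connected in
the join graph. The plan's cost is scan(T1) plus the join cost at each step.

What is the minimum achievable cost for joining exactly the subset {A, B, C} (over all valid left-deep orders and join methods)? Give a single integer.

Selinger DP over subsets of {A,B,C}:
  {A}: scan cost=120, card=120
  {B}: scan cost=100, card=100
  {C}: scan cost=300, card=300
  {AB}: card=400; try (A,nl_idx)→1200, (B,nl_idx)→1360, (B,hash)→1640, (A,merge)→1860, (B,merge)→1880, (A,hash)→1880 …(+2); best=1200 via (A,nl_idx)
  {AC}: card=3000; try (A,hash)→2280, (C,merge)→4080, (A,merge)→4260, (A,nl_idx)→5400, (C,hash)→5640, (C,nl)→36120 …(+1); best=2280 via (A,hash)
  {ABC}: card=10000; try (B,hash)→6680, (C,hash)→7000, (C,merge)→8200, (B,nl_idx)→33280, (B,merge)→42080, (C,nl)→121200 …(+1); best=6680 via (B,hash)

6680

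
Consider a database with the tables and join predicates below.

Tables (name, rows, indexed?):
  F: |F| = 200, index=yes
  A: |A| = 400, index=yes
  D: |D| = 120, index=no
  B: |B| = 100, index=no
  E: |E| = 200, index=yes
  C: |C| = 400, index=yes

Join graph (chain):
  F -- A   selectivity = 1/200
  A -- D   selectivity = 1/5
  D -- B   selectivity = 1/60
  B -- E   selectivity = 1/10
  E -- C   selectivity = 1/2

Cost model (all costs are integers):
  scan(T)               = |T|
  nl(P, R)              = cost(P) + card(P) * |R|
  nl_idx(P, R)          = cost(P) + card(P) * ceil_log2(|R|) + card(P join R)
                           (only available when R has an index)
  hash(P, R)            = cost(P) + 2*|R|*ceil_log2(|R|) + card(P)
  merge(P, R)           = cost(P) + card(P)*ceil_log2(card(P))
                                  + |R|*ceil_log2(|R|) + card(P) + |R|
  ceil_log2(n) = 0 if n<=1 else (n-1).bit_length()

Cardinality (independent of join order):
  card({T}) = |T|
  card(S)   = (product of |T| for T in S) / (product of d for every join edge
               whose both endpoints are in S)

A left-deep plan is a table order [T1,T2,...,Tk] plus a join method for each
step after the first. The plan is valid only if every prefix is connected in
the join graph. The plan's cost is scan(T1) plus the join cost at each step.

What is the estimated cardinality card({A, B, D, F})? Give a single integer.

16000

Tables in S: A(400), B(100), D(120), F(200)
Edges inside S: F-A(d=200), A-D(d=5), D-B(d=60)
numerator = 400 * 100 * 120 * 200 = 960000000
denominator = 200 * 5 * 60 = 60000
card(S) = 960000000 / 60000 = 16000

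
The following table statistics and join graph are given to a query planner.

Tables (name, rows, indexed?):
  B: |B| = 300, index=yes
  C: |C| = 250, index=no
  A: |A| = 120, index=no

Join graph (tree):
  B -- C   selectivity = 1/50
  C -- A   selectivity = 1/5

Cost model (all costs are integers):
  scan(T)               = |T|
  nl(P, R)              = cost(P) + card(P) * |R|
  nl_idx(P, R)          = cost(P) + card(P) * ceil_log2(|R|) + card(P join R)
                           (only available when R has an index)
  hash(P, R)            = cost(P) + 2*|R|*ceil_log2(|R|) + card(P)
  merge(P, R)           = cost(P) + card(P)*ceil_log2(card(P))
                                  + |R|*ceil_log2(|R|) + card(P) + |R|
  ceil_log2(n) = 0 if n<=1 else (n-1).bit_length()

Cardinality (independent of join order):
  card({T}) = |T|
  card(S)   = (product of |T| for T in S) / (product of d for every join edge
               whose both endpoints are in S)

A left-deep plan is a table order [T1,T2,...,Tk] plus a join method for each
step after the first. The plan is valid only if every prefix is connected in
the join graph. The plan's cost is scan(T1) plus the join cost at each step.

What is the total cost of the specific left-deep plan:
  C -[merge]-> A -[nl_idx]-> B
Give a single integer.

step 1: scan C: cost=250, card=250
step 2: join A via merge
    card(P join A) = 250*120/(5) = 6000
    cost = 250 + 250*8 + 120*7 + 250 + 120 = 3460
step 3: join B via nl_idx
    card(P join B) = 6000*300/(50) = 36000
    cost = 3460 + 6000*9 + 36000 = 93460

93460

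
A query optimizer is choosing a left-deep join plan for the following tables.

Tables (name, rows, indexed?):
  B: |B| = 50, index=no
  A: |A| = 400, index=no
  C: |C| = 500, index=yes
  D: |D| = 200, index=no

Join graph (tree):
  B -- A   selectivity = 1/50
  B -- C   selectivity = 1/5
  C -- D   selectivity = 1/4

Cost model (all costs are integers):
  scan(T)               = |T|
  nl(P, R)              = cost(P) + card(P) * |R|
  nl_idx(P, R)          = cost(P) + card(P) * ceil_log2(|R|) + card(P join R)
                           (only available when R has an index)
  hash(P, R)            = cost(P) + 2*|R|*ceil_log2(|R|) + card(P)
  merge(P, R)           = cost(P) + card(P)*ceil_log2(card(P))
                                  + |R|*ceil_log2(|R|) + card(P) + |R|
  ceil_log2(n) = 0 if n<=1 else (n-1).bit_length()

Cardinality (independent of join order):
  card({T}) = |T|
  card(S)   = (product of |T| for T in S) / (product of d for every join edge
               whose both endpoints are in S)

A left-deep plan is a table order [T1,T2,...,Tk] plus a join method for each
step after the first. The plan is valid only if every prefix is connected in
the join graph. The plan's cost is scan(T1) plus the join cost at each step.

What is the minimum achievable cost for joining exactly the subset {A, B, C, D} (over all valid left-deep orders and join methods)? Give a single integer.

53600

Selinger DP over subsets of {A,B,C,D}:
  {B}: scan cost=50, card=50
  {A}: scan cost=400, card=400
  {C}: scan cost=500, card=500
  {D}: scan cost=200, card=200
  {AB}: card=400; try (B,hash)→1400, (A,merge)→4400, (B,merge)→4750, (A,hash)→7300, (A,nl)→20050, (B,nl)→20400; best=1400 via (B,hash)
  {BC}: card=5000; try (B,hash)→1600, (C,merge)→5400, (C,nl_idx)→5500, (B,merge)→5850, (C,hash)→9100, (C,nl)→25050 …(+1); best=1600 via (B,hash)
  {CD}: card=25000; try (D,hash)→4200, (C,merge)→7000, (D,merge)→7300, (C,hash)→9400, (C,nl_idx)→27000, (C,nl)→100200 …(+1); best=4200 via (D,hash)
  {ABC}: card=40000; try (C,merge)→10400, (C,hash)→10800, (A,hash)→13800, (C,nl_idx)→45000, (A,merge)→75600, (C,nl)→201400 …(+1); best=10400 via (C,merge)
  {BCD}: card=250000; try (D,hash)→9800, (B,hash)→29800, (D,merge)→73400, (B,merge)→404550, (D,nl)→1001600, (B,nl)→1254200; best=9800 via (D,hash)
  {ABCD}: card=2000000; try (D,hash)→53600, (A,hash)→267000, (D,merge)→692200, (A,merge)→4763800, (D,nl)→8010400, (A,nl)→100009800; best=53600 via (D,hash)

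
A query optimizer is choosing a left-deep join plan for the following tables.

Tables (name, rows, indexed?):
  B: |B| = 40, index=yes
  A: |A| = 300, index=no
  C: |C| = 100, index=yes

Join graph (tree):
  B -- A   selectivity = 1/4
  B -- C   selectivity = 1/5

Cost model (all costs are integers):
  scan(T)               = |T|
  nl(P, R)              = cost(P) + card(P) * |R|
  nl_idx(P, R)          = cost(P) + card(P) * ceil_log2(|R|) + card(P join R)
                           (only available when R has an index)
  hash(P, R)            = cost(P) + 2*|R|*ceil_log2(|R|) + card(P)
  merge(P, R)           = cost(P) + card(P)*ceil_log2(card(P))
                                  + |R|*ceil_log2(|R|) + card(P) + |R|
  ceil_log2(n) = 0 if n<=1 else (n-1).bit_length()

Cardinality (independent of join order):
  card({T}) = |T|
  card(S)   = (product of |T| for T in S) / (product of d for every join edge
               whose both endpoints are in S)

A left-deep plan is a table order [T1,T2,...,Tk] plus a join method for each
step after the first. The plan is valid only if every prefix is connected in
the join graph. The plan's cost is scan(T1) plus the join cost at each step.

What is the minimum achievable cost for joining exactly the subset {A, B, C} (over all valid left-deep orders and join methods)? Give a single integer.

5480

Selinger DP over subsets of {A,B,C}:
  {B}: scan cost=40, card=40
  {A}: scan cost=300, card=300
  {C}: scan cost=100, card=100
  {AB}: card=3000; try (B,hash)→1080, (A,merge)→3320, (B,merge)→3580, (B,nl_idx)→5100, (A,hash)→5480, (A,nl)→12040 …(+1); best=1080 via (B,hash)
  {BC}: card=800; try (B,hash)→680, (C,merge)→1120, (C,nl_idx)→1120, (B,merge)→1180, (C,hash)→1480, (B,nl_idx)→1500 …(+2); best=680 via (B,hash)
  {ABC}: card=60000; try (C,hash)→5480, (A,hash)→6880, (A,merge)→12480, (C,merge)→40880, (C,nl_idx)→82080, (A,nl)→240680 …(+1); best=5480 via (C,hash)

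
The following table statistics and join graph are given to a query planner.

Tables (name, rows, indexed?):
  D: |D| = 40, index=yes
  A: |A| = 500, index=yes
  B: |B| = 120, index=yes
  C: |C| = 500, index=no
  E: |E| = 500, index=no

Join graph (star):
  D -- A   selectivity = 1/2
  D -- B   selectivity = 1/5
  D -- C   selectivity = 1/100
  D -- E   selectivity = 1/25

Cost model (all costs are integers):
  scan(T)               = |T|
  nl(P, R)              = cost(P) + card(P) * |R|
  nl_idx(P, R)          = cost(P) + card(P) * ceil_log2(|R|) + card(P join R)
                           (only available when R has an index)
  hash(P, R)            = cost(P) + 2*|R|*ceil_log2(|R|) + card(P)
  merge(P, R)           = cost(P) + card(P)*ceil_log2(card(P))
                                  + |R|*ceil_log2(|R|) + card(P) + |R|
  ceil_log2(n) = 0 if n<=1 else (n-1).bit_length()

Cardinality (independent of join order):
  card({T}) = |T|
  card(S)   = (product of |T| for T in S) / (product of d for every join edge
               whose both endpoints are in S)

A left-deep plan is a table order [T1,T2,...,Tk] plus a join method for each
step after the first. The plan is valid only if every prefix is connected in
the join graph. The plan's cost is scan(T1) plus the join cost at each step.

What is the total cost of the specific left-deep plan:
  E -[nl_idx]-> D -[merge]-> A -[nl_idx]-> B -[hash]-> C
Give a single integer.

11027100

step 1: scan E: cost=500, card=500
step 2: join D via nl_idx
    card(P join D) = 500*40/(25) = 800
    cost = 500 + 500*6 + 800 = 4300
step 3: join A via merge
    card(P join A) = 800*500/(2) = 200000
    cost = 4300 + 800*10 + 500*9 + 800 + 500 = 18100
step 4: join B via nl_idx
    card(P join B) = 200000*120/(5) = 4800000
    cost = 18100 + 200000*7 + 4800000 = 6218100
step 5: join C via hash
    card(P join C) = 4800000*500/(100) = 24000000
    cost = 6218100 + 2*500*9 + 4800000 = 11027100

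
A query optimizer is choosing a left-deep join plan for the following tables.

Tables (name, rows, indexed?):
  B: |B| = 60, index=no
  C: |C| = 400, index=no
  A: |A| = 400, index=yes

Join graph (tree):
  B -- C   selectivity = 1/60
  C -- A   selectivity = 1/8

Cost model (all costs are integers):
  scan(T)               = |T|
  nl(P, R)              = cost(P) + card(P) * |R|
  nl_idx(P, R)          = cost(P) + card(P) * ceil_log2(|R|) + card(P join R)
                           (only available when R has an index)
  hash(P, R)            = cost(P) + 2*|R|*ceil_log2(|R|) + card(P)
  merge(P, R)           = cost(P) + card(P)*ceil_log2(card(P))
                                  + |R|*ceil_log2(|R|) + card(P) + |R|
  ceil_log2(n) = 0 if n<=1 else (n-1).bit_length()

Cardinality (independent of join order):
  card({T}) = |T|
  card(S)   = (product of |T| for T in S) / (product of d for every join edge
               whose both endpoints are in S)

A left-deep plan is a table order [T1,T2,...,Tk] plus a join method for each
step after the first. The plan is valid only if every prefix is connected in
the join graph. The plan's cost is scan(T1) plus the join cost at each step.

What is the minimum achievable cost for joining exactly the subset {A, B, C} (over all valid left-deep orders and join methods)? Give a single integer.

Selinger DP over subsets of {A,B,C}:
  {B}: scan cost=60, card=60
  {C}: scan cost=400, card=400
  {A}: scan cost=400, card=400
  {BC}: card=400; try (B,hash)→1520, (C,merge)→4480, (B,merge)→4820, (C,hash)→7320, (C,nl)→24060, (B,nl)→24400; best=1520 via (B,hash)
  {AC}: card=20000; try (C,hash)→8000, (A,hash)→8000, (C,merge)→8400, (A,merge)→8400, (A,nl_idx)→24000, (C,nl)→160400 …(+1); best=8000 via (C,hash)
  {ABC}: card=20000; try (A,hash)→9120, (A,merge)→9520, (A,nl_idx)→25120, (B,hash)→28720, (A,nl)→161520, (B,merge)→328420 …(+1); best=9120 via (A,hash)

9120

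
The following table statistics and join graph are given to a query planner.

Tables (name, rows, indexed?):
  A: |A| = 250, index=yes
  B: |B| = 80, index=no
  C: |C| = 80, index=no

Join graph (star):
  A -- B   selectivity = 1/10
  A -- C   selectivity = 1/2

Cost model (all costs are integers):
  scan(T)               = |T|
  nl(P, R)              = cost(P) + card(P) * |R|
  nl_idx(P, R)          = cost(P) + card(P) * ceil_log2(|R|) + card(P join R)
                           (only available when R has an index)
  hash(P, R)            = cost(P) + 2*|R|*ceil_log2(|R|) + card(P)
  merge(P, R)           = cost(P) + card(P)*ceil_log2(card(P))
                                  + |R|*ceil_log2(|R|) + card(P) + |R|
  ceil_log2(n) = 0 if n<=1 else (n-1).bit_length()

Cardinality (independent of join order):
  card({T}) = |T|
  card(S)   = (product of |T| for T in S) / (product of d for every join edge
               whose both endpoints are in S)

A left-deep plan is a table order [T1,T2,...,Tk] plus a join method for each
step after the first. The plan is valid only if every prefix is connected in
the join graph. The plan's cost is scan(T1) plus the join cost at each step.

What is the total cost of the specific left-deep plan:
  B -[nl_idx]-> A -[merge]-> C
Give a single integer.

27360

step 1: scan B: cost=80, card=80
step 2: join A via nl_idx
    card(P join A) = 80*250/(10) = 2000
    cost = 80 + 80*8 + 2000 = 2720
step 3: join C via merge
    card(P join C) = 2000*80/(2) = 80000
    cost = 2720 + 2000*11 + 80*7 + 2000 + 80 = 27360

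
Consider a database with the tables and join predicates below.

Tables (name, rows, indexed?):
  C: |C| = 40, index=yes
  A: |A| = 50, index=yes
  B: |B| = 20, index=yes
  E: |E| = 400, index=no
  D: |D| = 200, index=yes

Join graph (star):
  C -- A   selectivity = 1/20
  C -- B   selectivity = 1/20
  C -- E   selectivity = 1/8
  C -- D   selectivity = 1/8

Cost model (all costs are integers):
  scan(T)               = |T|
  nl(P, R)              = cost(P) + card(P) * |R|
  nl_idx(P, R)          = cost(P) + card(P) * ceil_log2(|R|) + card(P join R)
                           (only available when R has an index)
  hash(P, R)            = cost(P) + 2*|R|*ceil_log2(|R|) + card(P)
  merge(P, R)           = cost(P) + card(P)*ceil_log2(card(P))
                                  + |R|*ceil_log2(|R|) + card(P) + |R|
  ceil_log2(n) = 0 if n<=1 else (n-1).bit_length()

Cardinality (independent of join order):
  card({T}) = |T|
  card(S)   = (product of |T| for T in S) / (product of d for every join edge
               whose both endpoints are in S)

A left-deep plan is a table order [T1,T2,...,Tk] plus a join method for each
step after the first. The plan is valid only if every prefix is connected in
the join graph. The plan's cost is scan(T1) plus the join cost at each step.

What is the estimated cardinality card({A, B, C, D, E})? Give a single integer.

Tables in S: A(50), B(20), C(40), D(200), E(400)
Edges inside S: C-A(d=20), C-B(d=20), C-E(d=8), C-D(d=8)
numerator = 50 * 20 * 40 * 200 * 400 = 3200000000
denominator = 20 * 20 * 8 * 8 = 25600
card(S) = 3200000000 / 25600 = 125000

125000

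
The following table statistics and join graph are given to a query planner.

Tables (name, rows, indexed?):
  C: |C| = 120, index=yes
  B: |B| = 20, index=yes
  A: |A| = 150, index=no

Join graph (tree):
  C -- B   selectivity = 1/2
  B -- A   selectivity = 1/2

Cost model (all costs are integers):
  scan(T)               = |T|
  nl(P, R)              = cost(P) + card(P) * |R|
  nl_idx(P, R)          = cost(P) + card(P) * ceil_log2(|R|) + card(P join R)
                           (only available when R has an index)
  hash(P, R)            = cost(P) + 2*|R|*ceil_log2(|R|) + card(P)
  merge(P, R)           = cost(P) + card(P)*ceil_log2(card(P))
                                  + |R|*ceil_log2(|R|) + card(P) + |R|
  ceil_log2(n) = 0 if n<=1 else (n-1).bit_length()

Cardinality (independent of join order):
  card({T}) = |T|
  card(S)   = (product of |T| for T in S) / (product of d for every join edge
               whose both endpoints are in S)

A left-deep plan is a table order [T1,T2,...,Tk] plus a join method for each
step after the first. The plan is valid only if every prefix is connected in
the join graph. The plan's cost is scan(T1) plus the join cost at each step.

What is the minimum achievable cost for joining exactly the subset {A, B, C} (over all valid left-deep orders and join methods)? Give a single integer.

3680

Selinger DP over subsets of {A,B,C}:
  {C}: scan cost=120, card=120
  {B}: scan cost=20, card=20
  {A}: scan cost=150, card=150
  {BC}: card=1200; try (B,hash)→440, (C,merge)→1100, (B,merge)→1200, (C,nl_idx)→1360, (C,hash)→1720, (B,nl_idx)→1920 …(+2); best=440 via (B,hash)
  {AB}: card=1500; try (B,hash)→500, (A,merge)→1490, (B,merge)→1620, (B,nl_idx)→2400, (A,hash)→2440, (A,nl)→3020 …(+1); best=500 via (B,hash)
  {ABC}: card=90000; try (C,hash)→3680, (A,hash)→4040, (A,merge)→16190, (C,merge)→19460, (C,nl_idx)→101000, (A,nl)→180440 …(+1); best=3680 via (C,hash)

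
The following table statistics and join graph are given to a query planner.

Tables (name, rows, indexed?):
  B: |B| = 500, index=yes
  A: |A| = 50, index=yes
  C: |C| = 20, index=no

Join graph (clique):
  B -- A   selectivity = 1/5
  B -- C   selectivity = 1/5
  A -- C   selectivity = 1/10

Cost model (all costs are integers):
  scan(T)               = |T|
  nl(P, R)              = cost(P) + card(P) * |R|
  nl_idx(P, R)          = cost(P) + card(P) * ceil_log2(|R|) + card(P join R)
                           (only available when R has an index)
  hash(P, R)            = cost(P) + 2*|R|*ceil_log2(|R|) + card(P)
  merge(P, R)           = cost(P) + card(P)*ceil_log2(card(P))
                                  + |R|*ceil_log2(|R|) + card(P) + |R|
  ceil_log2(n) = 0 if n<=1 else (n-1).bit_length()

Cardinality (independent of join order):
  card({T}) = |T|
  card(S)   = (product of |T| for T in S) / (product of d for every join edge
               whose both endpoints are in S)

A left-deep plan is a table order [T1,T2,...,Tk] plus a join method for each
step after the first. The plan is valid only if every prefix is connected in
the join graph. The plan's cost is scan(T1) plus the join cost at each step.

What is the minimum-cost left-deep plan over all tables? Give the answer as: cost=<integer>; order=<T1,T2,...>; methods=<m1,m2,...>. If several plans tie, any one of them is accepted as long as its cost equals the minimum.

cost=3140; order=C,A,B; methods=nl_idx,nl_idx

Selinger DP (subsets sized 1..n):
  {B}: scan cost=500, card=500
  {A}: scan cost=50, card=50
  {C}: scan cost=20, card=20
  {AB}: card=5000; try (A,hash)→1600, (B,merge)→5400, (B,nl_idx)→5500, (A,merge)→5850, (A,nl_idx)→8500, (B,hash)→9100 …(+2); best=1600 via (A,hash)
  {BC}: card=2000; try (C,hash)→1200, (B,nl_idx)→2200, (B,merge)→5140, (C,merge)→5620, (B,hash)→9040, (B,nl)→10020 …(+1); best=1200 via (C,hash)
  {AC}: card=100; try (A,nl_idx)→240, (C,hash)→300, (A,merge)→490, (C,merge)→520, (A,hash)→640, (A,nl)→1020 …(+1); best=240 via (A,nl_idx)
  {ABC}: card=2000; try (B,nl_idx)→3140, (A,hash)→3800, (B,merge)→6040, (C,hash)→6800, (B,hash)→9340, (A,nl_idx)→15200 …(+5); best=3140 via (B,nl_idx)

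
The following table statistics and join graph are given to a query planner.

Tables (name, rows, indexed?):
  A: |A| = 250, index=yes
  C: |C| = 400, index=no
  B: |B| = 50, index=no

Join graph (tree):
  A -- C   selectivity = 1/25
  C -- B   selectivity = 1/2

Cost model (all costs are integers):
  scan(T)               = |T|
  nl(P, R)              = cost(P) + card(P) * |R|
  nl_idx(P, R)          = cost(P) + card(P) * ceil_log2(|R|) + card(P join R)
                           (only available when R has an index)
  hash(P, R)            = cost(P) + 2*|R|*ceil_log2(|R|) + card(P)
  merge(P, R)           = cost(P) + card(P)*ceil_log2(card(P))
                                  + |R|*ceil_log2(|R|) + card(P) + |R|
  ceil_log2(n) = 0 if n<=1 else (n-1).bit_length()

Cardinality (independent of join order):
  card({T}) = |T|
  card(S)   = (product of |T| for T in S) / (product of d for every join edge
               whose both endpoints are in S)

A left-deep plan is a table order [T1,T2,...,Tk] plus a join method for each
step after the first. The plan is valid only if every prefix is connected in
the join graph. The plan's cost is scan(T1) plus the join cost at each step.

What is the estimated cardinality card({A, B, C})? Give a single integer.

Tables in S: A(250), B(50), C(400)
Edges inside S: A-C(d=25), C-B(d=2)
numerator = 250 * 50 * 400 = 5000000
denominator = 25 * 2 = 50
card(S) = 5000000 / 50 = 100000

100000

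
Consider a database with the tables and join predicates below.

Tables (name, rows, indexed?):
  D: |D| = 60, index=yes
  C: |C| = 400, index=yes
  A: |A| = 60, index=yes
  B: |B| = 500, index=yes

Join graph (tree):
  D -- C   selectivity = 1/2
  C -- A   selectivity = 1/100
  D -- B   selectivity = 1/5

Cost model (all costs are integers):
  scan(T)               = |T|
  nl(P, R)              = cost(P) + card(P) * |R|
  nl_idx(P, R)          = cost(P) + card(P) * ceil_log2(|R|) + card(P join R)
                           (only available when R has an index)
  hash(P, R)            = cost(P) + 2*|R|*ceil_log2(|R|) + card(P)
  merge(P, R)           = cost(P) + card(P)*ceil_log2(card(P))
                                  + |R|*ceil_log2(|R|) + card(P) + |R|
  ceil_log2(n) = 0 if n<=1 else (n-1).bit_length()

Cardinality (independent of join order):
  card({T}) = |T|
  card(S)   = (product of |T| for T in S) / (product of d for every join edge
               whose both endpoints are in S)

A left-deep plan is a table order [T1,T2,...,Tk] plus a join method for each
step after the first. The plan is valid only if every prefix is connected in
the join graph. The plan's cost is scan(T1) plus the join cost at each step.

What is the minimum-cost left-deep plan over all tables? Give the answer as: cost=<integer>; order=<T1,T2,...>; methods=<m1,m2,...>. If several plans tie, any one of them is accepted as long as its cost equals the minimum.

Selinger DP (subsets sized 1..n):
  {D}: scan cost=60, card=60
  {C}: scan cost=400, card=400
  {A}: scan cost=60, card=60
  {B}: scan cost=500, card=500
  {CD}: card=12000; try (D,hash)→1520, (C,merge)→4480, (D,merge)→4820, (C,hash)→7320, (C,nl_idx)→12600, (D,nl_idx)→14800 …(+2); best=1520 via (D,hash)
  {BD}: card=6000; try (D,hash)→1720, (B,merge)→5480, (D,merge)→5920, (B,nl_idx)→6600, (B,hash)→9120, (D,nl_idx)→9500 …(+2); best=1720 via (D,hash)
  {AC}: card=240; try (C,nl_idx)→840, (A,hash)→1520, (A,nl_idx)→3040, (C,merge)→4480, (A,merge)→4820, (C,hash)→7320 …(+2); best=840 via (C,nl_idx)
  {ACD}: card=7200; try (D,hash)→1800, (D,merge)→3420, (D,nl_idx)→9480, (A,hash)→14240, (D,nl)→15240, (A,nl_idx)→80720 …(+2); best=1800 via (D,hash)
  {BCD}: card=1200000; try (C,hash)→14920, (B,hash)→22520, (C,merge)→89720, (B,merge)→186520, (C,nl_idx)→1255720, (B,nl_idx)→1309520 …(+2); best=14920 via (C,hash)
  {ABCD}: card=720000; try (B,hash)→18000, (B,merge)→107600, (B,nl_idx)→786600, (A,hash)→1215640, (B,nl)→3601800, (A,nl_idx)→7934920 …(+2); best=18000 via (B,hash)

cost=18000; order=A,C,D,B; methods=nl_idx,hash,hash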